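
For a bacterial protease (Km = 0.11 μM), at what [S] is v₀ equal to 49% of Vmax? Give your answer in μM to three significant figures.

0.106 μM

v/Vmax = [S]/(Km+[S]) = 0.49, so [S] = Km·0.49/(1 − 0.49) = 0.11 × 0.9608.
[S] = 0.106 μM.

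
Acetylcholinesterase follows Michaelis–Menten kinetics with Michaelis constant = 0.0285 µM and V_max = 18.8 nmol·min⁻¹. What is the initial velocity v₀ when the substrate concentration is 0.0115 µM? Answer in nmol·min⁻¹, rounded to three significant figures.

v = Vmax·[S]/(Km + [S]) = 18.8 × 0.0115 / (0.0285 + 0.0115)
  = 0.2162 / 0.04000 = 5.40 nmol·min⁻¹.

5.40 nmol·min⁻¹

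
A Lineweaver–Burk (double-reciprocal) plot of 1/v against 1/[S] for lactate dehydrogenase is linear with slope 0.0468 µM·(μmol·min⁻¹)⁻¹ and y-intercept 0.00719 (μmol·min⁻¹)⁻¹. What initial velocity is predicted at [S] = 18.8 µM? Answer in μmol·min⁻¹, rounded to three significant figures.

The y-intercept is 1/Vmax, so Vmax = 1/0.00719 = 139 μmol·min⁻¹.
The slope is Km/Vmax, so Km = 0.0468 × 139 = 6.51 µM.
Then v = 139 × 18.8/(6.51 + 18.8) = 103 μmol·min⁻¹.

103 μmol·min⁻¹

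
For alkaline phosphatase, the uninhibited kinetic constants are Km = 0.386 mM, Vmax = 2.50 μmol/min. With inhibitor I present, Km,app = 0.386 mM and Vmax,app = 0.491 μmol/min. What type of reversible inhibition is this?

Vmax decreases (2.50 → 0.491 μmol/min) while Km is unchanged — pure noncompetitive inhibition.

noncompetitive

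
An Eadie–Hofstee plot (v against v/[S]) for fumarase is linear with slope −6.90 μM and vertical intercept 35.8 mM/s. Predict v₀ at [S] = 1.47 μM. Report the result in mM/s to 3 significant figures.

6.29 mM/s

In the Eadie–Hofstee form v = Vmax − Km·(v/[S]), the slope is −Km and the intercept is Vmax, so Km = 6.90 μM and Vmax = 35.8 mM/s.
v = 35.8 × 1.47/(6.90 + 1.47) = 6.29 mM/s.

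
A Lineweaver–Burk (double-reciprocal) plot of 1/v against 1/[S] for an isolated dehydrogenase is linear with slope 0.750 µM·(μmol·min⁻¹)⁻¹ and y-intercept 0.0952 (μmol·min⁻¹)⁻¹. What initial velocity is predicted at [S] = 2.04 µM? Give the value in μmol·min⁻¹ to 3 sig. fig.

2.16 μmol·min⁻¹

The y-intercept is 1/Vmax, so Vmax = 1/0.0952 = 10.5 μmol·min⁻¹.
The slope is Km/Vmax, so Km = 0.750 × 10.5 = 7.88 µM.
Then v = 10.5 × 2.04/(7.88 + 2.04) = 2.16 μmol·min⁻¹.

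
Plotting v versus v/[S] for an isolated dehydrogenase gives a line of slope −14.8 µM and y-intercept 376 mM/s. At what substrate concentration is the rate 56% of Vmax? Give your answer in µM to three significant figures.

The Eadie–Hofstee slope gives Km = 14.8 µM (slope = −Km).
v/Vmax = [S]/(Km+[S]) = 0.56 ⇒ [S] = Km·0.56/(1−0.56) = 14.8 × 1.273 = 18.8 µM.

18.8 µM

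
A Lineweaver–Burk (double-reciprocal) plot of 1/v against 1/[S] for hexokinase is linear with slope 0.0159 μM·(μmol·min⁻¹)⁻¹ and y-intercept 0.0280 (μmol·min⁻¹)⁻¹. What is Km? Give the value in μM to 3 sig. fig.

y-intercept = 1/Vmax ⇒ Vmax = 35.7 μmol·min⁻¹; slope = Km/Vmax ⇒ Km = slope × Vmax.
Km = 0.0159 × 35.7 = 0.568 μM.

0.568 μM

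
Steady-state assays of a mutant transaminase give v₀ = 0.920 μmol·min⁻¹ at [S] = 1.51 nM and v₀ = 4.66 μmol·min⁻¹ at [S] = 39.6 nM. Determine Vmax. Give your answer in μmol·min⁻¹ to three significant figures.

From v = Vmax[S]/(Km+[S]), each point gives Vmax = v(Km+[S])/[S].
Equating: 0.920(Km+1.51)/1.51 = 4.66(Km+39.6)/39.6.
0.6093·Km + 0.920 = 0.1177·Km + 4.66, so (0.6093 − 0.1177)·Km = 4.66 − 0.920.
Km = 3.740/0.4916 = 7.61 nM; then Vmax = 0.920(7.61+1.51)/1.51 = 5.56 μmol·min⁻¹.

5.56 μmol·min⁻¹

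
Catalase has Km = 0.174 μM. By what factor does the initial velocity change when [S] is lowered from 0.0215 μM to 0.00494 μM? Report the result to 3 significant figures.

0.251

The fractional saturations are [S]/(Km+[S]) = 0.0215/0.1955 = 0.1100 and 0.00494/0.1789 = 0.02761.
v₂/v₁ is just their ratio: 0.02761/0.1100 = 0.251.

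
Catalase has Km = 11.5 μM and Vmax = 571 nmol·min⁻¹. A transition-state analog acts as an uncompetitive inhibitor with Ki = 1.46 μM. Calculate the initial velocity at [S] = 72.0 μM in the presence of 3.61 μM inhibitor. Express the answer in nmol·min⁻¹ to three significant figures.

157 nmol·min⁻¹

With α = 1 + [I]/Ki = 1 + 3.61/1.46 = 3.473, the uncompetitive rate law is v = (Vmax/α)·[S] / (Km/α + [S]).
v = (571/3.473)×72.0 / (11.5/3.473 + 72.0) = 11840/75.31 = 157 nmol·min⁻¹.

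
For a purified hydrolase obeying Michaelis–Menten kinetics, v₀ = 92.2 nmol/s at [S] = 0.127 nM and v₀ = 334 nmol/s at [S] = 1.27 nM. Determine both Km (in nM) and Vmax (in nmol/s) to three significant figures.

Km = 0.522 nM; Vmax = 471 nmol/s

In reciprocal form, 1/v = (Km/Vmax)·(1/[S]) + 1/Vmax. The two points give (1/[S], 1/v) = (7.874, 0.01085) and (0.7874, 0.002994).
Slope = (0.01085 − 0.002994)/(7.874 − 0.7874) = 0.001108; intercept = 0.01085 − 0.001108×7.874 = 0.002122.
Vmax = 1/intercept = 471 nmol/s; Km = slope × Vmax = 0.001108 × 471 = 0.522 nM.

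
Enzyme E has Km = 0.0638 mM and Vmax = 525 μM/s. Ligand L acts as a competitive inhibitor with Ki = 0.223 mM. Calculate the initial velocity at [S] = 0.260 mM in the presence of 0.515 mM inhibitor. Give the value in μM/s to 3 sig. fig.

With α = 1 + [I]/Ki = 1 + 0.515/0.223 = 3.309, the competitive rate law is v = Vmax[S] / (αKm + [S]).
v = 525×0.260 / (3.309×0.0638 + 0.260) = 136.5/0.4711 = 290 μM/s.

290 μM/s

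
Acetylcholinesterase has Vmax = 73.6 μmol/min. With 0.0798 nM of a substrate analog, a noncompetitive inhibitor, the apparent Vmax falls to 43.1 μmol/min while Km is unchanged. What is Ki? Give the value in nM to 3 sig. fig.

0.113 nM

Noncompetitive: Vmax,app = Vmax/α with α = 1 + [I]/Ki.
α = Vmax/Vmax,app = 73.6/43.1 = 1.708.
Ki = [I]/(α − 1) = 0.0798/0.7077 = 0.113 nM.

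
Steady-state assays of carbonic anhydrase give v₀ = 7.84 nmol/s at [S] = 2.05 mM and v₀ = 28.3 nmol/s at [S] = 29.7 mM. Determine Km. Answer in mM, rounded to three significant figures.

7.13 mM

From v = Vmax[S]/(Km+[S]), each point gives Vmax = v(Km+[S])/[S].
Equating: 7.84(Km+2.05)/2.05 = 28.3(Km+29.7)/29.7.
3.824·Km + 7.84 = 0.9529·Km + 28.3, so (3.824 − 0.9529)·Km = 28.3 − 7.84.
Km = 20.46/2.872 = 7.13 mM; then Vmax = 7.84(7.13+2.05)/2.05 = 35.1 nmol/s.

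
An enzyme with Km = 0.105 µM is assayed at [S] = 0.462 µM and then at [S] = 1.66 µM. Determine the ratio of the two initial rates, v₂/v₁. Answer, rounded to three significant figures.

1.15

Since Vmax cancels, v₂/v₁ = [S]₂(Km+[S]₁) / [S]₁(Km+[S]₂).
= 1.66×(0.105+0.462) / (0.462×(0.105+1.66)) = 0.9412/0.8154 = 1.15.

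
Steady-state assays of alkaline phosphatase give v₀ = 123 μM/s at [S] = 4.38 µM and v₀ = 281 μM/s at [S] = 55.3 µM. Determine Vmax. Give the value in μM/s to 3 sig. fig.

316 μM/s

In reciprocal form, 1/v = (Km/Vmax)·(1/[S]) + 1/Vmax. The two points give (1/[S], 1/v) = (0.2283, 0.008130) and (0.01808, 0.003559).
Slope = (0.008130 − 0.003559)/(0.2283 − 0.01808) = 0.02174; intercept = 0.008130 − 0.02174×0.2283 = 0.003166.
Vmax = 1/intercept = 316 μM/s; Km = slope × Vmax = 0.02174 × 316 = 6.87 µM.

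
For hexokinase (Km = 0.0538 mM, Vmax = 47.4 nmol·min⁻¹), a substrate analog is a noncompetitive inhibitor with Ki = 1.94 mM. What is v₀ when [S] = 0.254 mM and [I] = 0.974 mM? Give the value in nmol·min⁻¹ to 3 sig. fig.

26.0 nmol·min⁻¹

α = 1 + [I]/Ki = 1 + 0.974/1.94 = 1.502.
For a noncompetitive inhibitor, Vmax is reduced to Vmax/α while Km is unchanged: Km,app = 0.0538 mM, Vmax,app = 31.6 nmol·min⁻¹.
v = Vmax,app·[S]/(Km,app + [S]) = 31.6 × 0.254/(0.0538 + 0.254) = 26.0 nmol·min⁻¹.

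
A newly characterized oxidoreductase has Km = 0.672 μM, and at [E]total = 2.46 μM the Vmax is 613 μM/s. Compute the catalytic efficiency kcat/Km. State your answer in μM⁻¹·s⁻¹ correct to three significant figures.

371 μM⁻¹·s⁻¹

kcat = Vmax/[E]total = 613/2.46 = 249 s⁻¹.
kcat/Km = 249/0.672 = 371 μM⁻¹·s⁻¹.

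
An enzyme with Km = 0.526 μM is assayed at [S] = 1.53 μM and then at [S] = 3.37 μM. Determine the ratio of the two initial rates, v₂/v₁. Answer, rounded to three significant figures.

1.16

Since Vmax cancels, v₂/v₁ = [S]₂(Km+[S]₁) / [S]₁(Km+[S]₂).
= 3.37×(0.526+1.53) / (1.53×(0.526+3.37)) = 6.929/5.961 = 1.16.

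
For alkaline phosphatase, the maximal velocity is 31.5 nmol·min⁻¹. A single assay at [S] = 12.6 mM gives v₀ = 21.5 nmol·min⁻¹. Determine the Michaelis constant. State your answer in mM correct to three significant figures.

v/Vmax = 21.5/31.5 = 0.6825 = [S]/(Km+[S]).
So Km + [S] = [S]/0.6825 = 18.46 mM, giving Km = 18.46 − 12.6 = 5.86 mM.

5.86 mM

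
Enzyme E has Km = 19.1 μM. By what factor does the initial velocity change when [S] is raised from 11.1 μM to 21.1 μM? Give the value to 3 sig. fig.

Since Vmax cancels, v₂/v₁ = [S]₂(Km+[S]₁) / [S]₁(Km+[S]₂).
= 21.1×(19.1+11.1) / (11.1×(19.1+21.1)) = 637.2/446.2 = 1.43.

1.43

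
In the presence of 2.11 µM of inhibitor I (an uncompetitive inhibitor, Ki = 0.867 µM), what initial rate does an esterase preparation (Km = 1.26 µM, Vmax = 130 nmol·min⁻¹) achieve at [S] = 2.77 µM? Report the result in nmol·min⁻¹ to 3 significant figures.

α = 1 + [I]/Ki = 1 + 2.11/0.867 = 3.434.
For an uncompetitive inhibitor, both parameters are divided by α, giving Vmax/α and Km/α: Km,app = 0.367 µM, Vmax,app = 37.9 nmol·min⁻¹.
v = Vmax,app·[S]/(Km,app + [S]) = 37.9 × 2.77/(0.367 + 2.77) = 33.4 nmol·min⁻¹.

33.4 nmol·min⁻¹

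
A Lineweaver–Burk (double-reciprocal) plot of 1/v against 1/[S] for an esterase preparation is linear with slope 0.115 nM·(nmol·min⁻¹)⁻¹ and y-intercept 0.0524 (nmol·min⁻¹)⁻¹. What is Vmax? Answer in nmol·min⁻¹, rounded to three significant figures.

19.1 nmol·min⁻¹

The y-intercept of a Lineweaver–Burk plot equals 1/Vmax, so Vmax = 1/0.0524 = 19.1 nmol·min⁻¹.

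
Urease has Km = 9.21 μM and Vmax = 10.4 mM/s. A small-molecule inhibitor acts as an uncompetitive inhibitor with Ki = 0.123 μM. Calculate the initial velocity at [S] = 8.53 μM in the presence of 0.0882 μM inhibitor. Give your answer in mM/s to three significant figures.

α = 1 + [I]/Ki = 1 + 0.0882/0.123 = 1.717.
For an uncompetitive inhibitor, both parameters are divided by α, giving Vmax/α and Km/α: Km,app = 5.36 μM, Vmax,app = 6.06 mM/s.
v = Vmax,app·[S]/(Km,app + [S]) = 6.06 × 8.53/(5.36 + 8.53) = 3.72 mM/s.

3.72 mM/s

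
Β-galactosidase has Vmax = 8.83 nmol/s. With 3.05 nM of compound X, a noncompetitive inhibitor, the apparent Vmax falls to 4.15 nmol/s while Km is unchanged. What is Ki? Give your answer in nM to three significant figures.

2.70 nM

Noncompetitive: Vmax,app = Vmax/α with α = 1 + [I]/Ki.
α = Vmax/Vmax,app = 8.83/4.15 = 2.128.
Ki = [I]/(α − 1) = 3.05/1.128 = 2.70 nM.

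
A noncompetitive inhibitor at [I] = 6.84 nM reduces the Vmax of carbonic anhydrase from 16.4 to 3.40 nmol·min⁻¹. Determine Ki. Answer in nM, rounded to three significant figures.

Noncompetitive: Vmax,app = Vmax/α with α = 1 + [I]/Ki.
α = Vmax/Vmax,app = 16.4/3.40 = 4.824.
Ki = [I]/(α − 1) = 6.84/3.824 = 1.79 nM.

1.79 nM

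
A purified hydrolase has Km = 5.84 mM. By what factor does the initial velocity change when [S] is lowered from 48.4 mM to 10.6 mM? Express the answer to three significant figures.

0.723

Since Vmax cancels, v₂/v₁ = [S]₂(Km+[S]₁) / [S]₁(Km+[S]₂).
= 10.6×(5.84+48.4) / (48.4×(5.84+10.6)) = 574.9/795.7 = 0.723.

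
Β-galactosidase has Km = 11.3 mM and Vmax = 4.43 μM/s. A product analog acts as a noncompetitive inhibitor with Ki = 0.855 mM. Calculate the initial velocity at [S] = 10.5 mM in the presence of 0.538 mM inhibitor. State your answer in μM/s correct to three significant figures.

1.31 μM/s

With α = 1 + [I]/Ki = 1 + 0.538/0.855 = 1.629, the noncompetitive rate law is v = (Vmax/α)·[S] / (Km + [S]).
v = (4.43/1.629)×10.5 / (11.3 + 10.5) = 28.55/21.80 = 1.31 μM/s.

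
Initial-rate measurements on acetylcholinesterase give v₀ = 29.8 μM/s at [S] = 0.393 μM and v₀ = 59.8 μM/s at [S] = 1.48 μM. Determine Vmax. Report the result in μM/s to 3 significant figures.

94.0 μM/s

In reciprocal form, 1/v = (Km/Vmax)·(1/[S]) + 1/Vmax. The two points give (1/[S], 1/v) = (2.545, 0.03356) and (0.6757, 0.01672).
Slope = (0.03356 − 0.01672)/(2.545 − 0.6757) = 0.009008; intercept = 0.03356 − 0.009008×2.545 = 0.01064.
Vmax = 1/intercept = 94.0 μM/s; Km = slope × Vmax = 0.009008 × 94.0 = 0.847 μM.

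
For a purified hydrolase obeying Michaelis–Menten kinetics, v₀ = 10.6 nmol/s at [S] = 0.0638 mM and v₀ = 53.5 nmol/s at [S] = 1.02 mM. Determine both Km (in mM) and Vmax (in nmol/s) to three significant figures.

In reciprocal form, 1/v = (Km/Vmax)·(1/[S]) + 1/Vmax. The two points give (1/[S], 1/v) = (15.67, 0.09434) and (0.9804, 0.01869).
Slope = (0.09434 − 0.01869)/(15.67 − 0.9804) = 0.005148; intercept = 0.09434 − 0.005148×15.67 = 0.01364.
Vmax = 1/intercept = 73.3 nmol/s; Km = slope × Vmax = 0.005148 × 73.3 = 0.377 mM.

Km = 0.377 mM; Vmax = 73.3 nmol/s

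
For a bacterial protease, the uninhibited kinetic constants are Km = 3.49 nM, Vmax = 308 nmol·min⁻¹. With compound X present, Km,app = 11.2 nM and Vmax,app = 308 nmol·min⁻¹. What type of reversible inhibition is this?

Km increases (3.49 → 11.2 nM) while Vmax is unchanged — the hallmark of competitive inhibition.

competitive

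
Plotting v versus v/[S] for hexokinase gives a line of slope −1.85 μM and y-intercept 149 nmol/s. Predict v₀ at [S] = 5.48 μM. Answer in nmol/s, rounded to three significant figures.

111 nmol/s

In the Eadie–Hofstee form v = Vmax − Km·(v/[S]), the slope is −Km and the intercept is Vmax, so Km = 1.85 μM and Vmax = 149 nmol/s.
v = 149 × 5.48/(1.85 + 5.48) = 111 nmol/s.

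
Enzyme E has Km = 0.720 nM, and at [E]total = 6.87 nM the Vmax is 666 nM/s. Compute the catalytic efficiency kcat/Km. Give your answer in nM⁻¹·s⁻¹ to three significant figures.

135 nM⁻¹·s⁻¹

kcat = Vmax/[E]total = 666/6.87 = 96.9 s⁻¹.
kcat/Km = 96.9/0.720 = 135 nM⁻¹·s⁻¹.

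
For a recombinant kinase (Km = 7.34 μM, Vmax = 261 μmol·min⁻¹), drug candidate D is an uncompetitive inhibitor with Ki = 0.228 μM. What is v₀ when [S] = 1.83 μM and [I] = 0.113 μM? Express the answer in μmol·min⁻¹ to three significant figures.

47.4 μmol·min⁻¹

α = 1 + [I]/Ki = 1 + 0.113/0.228 = 1.496.
For an uncompetitive inhibitor, both parameters are divided by α, giving Vmax/α and Km/α: Km,app = 4.91 μM, Vmax,app = 175 μmol·min⁻¹.
v = Vmax,app·[S]/(Km,app + [S]) = 175 × 1.83/(4.91 + 1.83) = 47.4 μmol·min⁻¹.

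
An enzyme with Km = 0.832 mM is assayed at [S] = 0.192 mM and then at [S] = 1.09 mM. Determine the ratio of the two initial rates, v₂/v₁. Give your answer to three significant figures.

Since Vmax cancels, v₂/v₁ = [S]₂(Km+[S]₁) / [S]₁(Km+[S]₂).
= 1.09×(0.832+0.192) / (0.192×(0.832+1.09)) = 1.116/0.3690 = 3.02.

3.02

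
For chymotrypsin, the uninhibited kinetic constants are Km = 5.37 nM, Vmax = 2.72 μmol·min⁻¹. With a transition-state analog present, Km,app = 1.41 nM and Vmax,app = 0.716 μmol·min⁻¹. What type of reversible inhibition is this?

uncompetitive

Both Km and Vmax decrease by the same factor (~3.80-fold) — characteristic of uncompetitive inhibition.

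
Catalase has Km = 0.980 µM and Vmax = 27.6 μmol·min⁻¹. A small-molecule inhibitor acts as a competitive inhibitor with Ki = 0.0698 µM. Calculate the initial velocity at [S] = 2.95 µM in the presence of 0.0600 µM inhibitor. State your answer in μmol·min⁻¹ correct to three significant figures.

17.1 μmol·min⁻¹

α = 1 + [I]/Ki = 1 + 0.0600/0.0698 = 1.860.
For a competitive inhibitor, Vmax is unchanged and the apparent Km becomes α·Km: Km,app = 1.82 µM, Vmax,app = 27.6 μmol·min⁻¹.
v = Vmax,app·[S]/(Km,app + [S]) = 27.6 × 2.95/(1.82 + 2.95) = 17.1 μmol·min⁻¹.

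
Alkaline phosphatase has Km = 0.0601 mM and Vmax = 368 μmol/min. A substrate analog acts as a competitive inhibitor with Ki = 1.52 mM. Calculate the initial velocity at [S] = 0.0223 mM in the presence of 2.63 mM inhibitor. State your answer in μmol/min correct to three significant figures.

With α = 1 + [I]/Ki = 1 + 2.63/1.52 = 2.730, the competitive rate law is v = Vmax[S] / (αKm + [S]).
v = 368×0.0223 / (2.730×0.0601 + 0.0223) = 8.206/0.1864 = 44.0 μmol/min.

44.0 μmol/min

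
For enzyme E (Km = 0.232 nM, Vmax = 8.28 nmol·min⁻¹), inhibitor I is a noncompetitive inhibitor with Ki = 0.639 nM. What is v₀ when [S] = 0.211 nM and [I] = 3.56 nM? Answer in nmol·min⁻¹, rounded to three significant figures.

0.600 nmol·min⁻¹

α = 1 + [I]/Ki = 1 + 3.56/0.639 = 6.571.
For a noncompetitive inhibitor, Vmax is reduced to Vmax/α while Km is unchanged: Km,app = 0.232 nM, Vmax,app = 1.26 nmol·min⁻¹.
v = Vmax,app·[S]/(Km,app + [S]) = 1.26 × 0.211/(0.232 + 0.211) = 0.600 nmol·min⁻¹.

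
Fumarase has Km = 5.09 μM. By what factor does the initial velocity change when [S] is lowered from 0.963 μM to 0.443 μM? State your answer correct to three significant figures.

0.503

Since Vmax cancels, v₂/v₁ = [S]₂(Km+[S]₁) / [S]₁(Km+[S]₂).
= 0.443×(5.09+0.963) / (0.963×(5.09+0.443)) = 2.681/5.328 = 0.503.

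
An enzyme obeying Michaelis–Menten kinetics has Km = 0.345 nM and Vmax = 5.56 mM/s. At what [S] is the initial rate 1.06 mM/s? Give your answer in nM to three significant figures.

0.0813 nM

Rearranging v = Vmax[S]/(Km+[S]) gives [S] = Km·v/(Vmax − v).
[S] = 0.345 × 1.06 / (5.56 − 1.06) = 0.3657/4.500 = 0.0813 nM.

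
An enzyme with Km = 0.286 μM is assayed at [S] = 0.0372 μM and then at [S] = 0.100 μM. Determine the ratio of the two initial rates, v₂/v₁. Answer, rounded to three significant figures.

2.25

Since Vmax cancels, v₂/v₁ = [S]₂(Km+[S]₁) / [S]₁(Km+[S]₂).
= 0.100×(0.286+0.0372) / (0.0372×(0.286+0.100)) = 0.03232/0.01436 = 2.25.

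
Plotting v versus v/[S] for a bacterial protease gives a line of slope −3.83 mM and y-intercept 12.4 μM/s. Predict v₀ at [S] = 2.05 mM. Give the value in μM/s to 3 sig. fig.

4.32 μM/s

In the Eadie–Hofstee form v = Vmax − Km·(v/[S]), the slope is −Km and the intercept is Vmax, so Km = 3.83 mM and Vmax = 12.4 μM/s.
v = 12.4 × 2.05/(3.83 + 2.05) = 4.32 μM/s.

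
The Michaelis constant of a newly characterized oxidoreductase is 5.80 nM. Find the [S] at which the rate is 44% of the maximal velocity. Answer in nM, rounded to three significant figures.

v/Vmax = [S]/(Km+[S]) = 0.44, so [S] = Km·0.44/(1 − 0.44) = 5.80 × 0.7857.
[S] = 4.56 nM.

4.56 nM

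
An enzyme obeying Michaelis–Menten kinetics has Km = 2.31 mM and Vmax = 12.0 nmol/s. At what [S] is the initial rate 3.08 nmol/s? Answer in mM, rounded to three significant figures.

Rearranging v = Vmax[S]/(Km+[S]) gives [S] = Km·v/(Vmax − v).
[S] = 2.31 × 3.08 / (12.0 − 3.08) = 7.115/8.920 = 0.798 mM.

0.798 mM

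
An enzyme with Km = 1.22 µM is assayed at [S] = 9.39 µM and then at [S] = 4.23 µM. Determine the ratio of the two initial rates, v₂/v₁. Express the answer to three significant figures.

The fractional saturations are [S]/(Km+[S]) = 9.39/10.61 = 0.8850 and 4.23/5.450 = 0.7761.
v₂/v₁ is just their ratio: 0.7761/0.8850 = 0.877.

0.877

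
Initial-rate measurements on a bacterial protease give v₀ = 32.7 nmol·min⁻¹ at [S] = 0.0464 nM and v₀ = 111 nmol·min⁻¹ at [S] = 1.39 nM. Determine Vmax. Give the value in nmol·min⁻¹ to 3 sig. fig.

From v = Vmax[S]/(Km+[S]), each point gives Vmax = v(Km+[S])/[S].
Equating: 32.7(Km+0.0464)/0.0464 = 111(Km+1.39)/1.39.
704.7·Km + 32.7 = 79.86·Km + 111, so (704.7 − 79.86)·Km = 111 − 32.7.
Km = 78.30/624.9 = 0.125 nM; then Vmax = 32.7(0.125+0.0464)/0.0464 = 121 nmol·min⁻¹.

121 nmol·min⁻¹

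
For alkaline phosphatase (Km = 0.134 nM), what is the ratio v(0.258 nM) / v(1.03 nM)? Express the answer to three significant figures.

0.744

Since Vmax cancels, v₂/v₁ = [S]₂(Km+[S]₁) / [S]₁(Km+[S]₂).
= 0.258×(0.134+1.03) / (1.03×(0.134+0.258)) = 0.3003/0.4038 = 0.744.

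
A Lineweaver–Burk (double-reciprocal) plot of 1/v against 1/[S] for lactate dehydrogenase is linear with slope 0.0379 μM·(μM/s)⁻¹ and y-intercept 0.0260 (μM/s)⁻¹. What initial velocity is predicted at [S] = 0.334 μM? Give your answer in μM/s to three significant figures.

7.17 μM/s

The y-intercept is 1/Vmax, so Vmax = 1/0.0260 = 38.5 μM/s.
The slope is Km/Vmax, so Km = 0.0379 × 38.5 = 1.46 μM.
Then v = 38.5 × 0.334/(1.46 + 0.334) = 7.17 μM/s.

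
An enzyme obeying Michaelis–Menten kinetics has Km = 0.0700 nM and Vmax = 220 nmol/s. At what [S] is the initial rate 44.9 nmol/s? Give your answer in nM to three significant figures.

Rearranging v = Vmax[S]/(Km+[S]) gives [S] = Km·v/(Vmax − v).
[S] = 0.0700 × 44.9 / (220 − 44.9) = 3.143/175.1 = 0.0179 nM.

0.0179 nM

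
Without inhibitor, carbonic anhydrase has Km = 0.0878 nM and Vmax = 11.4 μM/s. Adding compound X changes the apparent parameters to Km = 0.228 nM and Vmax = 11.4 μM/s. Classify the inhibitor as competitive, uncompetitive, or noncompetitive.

competitive

Km increases (0.0878 → 0.228 nM) while Vmax is unchanged — the hallmark of competitive inhibition.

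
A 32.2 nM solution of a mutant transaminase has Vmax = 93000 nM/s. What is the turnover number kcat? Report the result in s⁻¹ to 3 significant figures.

kcat = Vmax/[E]total = 93000 nM/s / 32.2 nM = 2890 s⁻¹.

2890 s⁻¹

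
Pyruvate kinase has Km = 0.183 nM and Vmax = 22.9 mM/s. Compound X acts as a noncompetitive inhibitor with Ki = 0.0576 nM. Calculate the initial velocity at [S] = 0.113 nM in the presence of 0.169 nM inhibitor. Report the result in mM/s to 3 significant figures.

With α = 1 + [I]/Ki = 1 + 0.169/0.0576 = 3.934, the noncompetitive rate law is v = (Vmax/α)·[S] / (Km + [S]).
v = (22.9/3.934)×0.113 / (0.183 + 0.113) = 0.6578/0.2960 = 2.22 mM/s.

2.22 mM/s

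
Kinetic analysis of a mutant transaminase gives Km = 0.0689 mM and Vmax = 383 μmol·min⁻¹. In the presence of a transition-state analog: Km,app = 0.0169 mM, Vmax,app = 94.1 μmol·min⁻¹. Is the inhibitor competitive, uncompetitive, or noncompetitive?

uncompetitive

Both Km and Vmax decrease by the same factor (~4.07-fold) — characteristic of uncompetitive inhibition.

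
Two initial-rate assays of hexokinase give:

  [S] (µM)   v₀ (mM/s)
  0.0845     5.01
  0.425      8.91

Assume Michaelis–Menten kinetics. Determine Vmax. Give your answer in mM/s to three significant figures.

From v = Vmax[S]/(Km+[S]), each point gives Vmax = v(Km+[S])/[S].
Equating: 5.01(Km+0.0845)/0.0845 = 8.91(Km+0.425)/0.425.
59.29·Km + 5.01 = 20.96·Km + 8.91, so (59.29 − 20.96)·Km = 8.91 − 5.01.
Km = 3.900/38.33 = 0.102 µM; then Vmax = 5.01(0.102+0.0845)/0.0845 = 11.0 mM/s.

11.0 mM/s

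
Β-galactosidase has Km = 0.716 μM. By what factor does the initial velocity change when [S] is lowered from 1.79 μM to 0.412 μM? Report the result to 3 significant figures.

0.511

Since Vmax cancels, v₂/v₁ = [S]₂(Km+[S]₁) / [S]₁(Km+[S]₂).
= 0.412×(0.716+1.79) / (1.79×(0.716+0.412)) = 1.032/2.019 = 0.511.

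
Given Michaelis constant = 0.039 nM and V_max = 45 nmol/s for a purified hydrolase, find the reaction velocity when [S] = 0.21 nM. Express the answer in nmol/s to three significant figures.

38.0 nmol/s

v = Vmax·[S]/(Km + [S]) = 45 × 0.21 / (0.039 + 0.21)
  = 9.450 / 0.2490 = 38.0 nmol/s.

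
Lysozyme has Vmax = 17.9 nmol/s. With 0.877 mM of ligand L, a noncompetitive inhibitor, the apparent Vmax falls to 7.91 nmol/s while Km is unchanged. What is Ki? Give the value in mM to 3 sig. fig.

0.694 mM

Noncompetitive: Vmax,app = Vmax/α with α = 1 + [I]/Ki.
α = Vmax/Vmax,app = 17.9/7.91 = 2.263.
Since α = 1 + [I]/Ki, [I]/Ki = 2.263 − 1 = 1.263 and Ki = 0.877/1.263 = 0.694 mM.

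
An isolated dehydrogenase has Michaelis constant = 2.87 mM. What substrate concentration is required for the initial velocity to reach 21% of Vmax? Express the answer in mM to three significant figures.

v/Vmax = [S]/(Km+[S]) = 0.21, so [S] = Km·0.21/(1 − 0.21) = 2.87 × 0.2658.
[S] = 0.763 mM.

0.763 mM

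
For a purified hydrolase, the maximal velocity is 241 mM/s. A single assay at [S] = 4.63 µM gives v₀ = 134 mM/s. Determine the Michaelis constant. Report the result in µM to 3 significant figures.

From v = Vmax[S]/(Km+[S]), Km = [S](Vmax − v)/v.
Km = 4.63 × (241 − 134) / 134 = 495.4/134 = 3.70 µM.

3.70 µM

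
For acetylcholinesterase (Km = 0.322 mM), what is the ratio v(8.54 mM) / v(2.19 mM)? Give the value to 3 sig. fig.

Since Vmax cancels, v₂/v₁ = [S]₂(Km+[S]₁) / [S]₁(Km+[S]₂).
= 8.54×(0.322+2.19) / (2.19×(0.322+8.54)) = 21.45/19.41 = 1.11.

1.11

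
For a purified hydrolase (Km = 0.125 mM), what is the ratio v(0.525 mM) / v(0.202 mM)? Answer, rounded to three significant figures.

Since Vmax cancels, v₂/v₁ = [S]₂(Km+[S]₁) / [S]₁(Km+[S]₂).
= 0.525×(0.125+0.202) / (0.202×(0.125+0.525)) = 0.1717/0.1313 = 1.31.

1.31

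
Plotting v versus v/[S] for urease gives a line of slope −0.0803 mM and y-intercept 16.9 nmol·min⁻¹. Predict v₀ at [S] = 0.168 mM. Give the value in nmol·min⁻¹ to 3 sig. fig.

11.4 nmol·min⁻¹

In the Eadie–Hofstee form v = Vmax − Km·(v/[S]), the slope is −Km and the intercept is Vmax, so Km = 0.0803 mM and Vmax = 16.9 nmol·min⁻¹.
v = 16.9 × 0.168/(0.0803 + 0.168) = 11.4 nmol·min⁻¹.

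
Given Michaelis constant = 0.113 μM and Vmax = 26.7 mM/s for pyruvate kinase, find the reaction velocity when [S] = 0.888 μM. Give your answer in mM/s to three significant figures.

23.7 mM/s

[S]/(Km+[S]) = 0.888/1.001 = 0.8871, the fractional saturation.
v = 0.8871 × Vmax = 0.8871 × 26.7 = 23.7 mM/s.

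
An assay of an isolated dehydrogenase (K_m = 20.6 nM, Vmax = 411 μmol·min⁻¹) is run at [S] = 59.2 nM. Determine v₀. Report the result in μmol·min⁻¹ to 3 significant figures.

305 μmol·min⁻¹

v = Vmax·[S]/(Km + [S]) = 411 × 59.2 / (20.6 + 59.2)
  = 24330 / 79.80 = 305 μmol·min⁻¹.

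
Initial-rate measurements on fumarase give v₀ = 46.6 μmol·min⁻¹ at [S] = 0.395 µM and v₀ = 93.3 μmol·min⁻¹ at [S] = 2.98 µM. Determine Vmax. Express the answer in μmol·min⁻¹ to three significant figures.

110 μmol·min⁻¹

In reciprocal form, 1/v = (Km/Vmax)·(1/[S]) + 1/Vmax. The two points give (1/[S], 1/v) = (2.532, 0.02146) and (0.3356, 0.01072).
Slope = (0.02146 − 0.01072)/(2.532 − 0.3356) = 0.004891; intercept = 0.02146 − 0.004891×2.532 = 0.009077.
Vmax = 1/intercept = 110 μmol·min⁻¹; Km = slope × Vmax = 0.004891 × 110 = 0.539 µM.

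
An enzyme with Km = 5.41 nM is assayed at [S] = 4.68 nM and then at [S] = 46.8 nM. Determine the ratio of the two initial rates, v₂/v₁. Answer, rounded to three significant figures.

The fractional saturations are [S]/(Km+[S]) = 4.68/10.09 = 0.4638 and 46.8/52.21 = 0.8964.
v₂/v₁ is just their ratio: 0.8964/0.4638 = 1.93.

1.93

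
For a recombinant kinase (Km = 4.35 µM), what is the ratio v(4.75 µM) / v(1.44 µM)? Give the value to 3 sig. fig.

The fractional saturations are [S]/(Km+[S]) = 1.44/5.790 = 0.2487 and 4.75/9.100 = 0.5220.
v₂/v₁ is just their ratio: 0.5220/0.2487 = 2.10.

2.10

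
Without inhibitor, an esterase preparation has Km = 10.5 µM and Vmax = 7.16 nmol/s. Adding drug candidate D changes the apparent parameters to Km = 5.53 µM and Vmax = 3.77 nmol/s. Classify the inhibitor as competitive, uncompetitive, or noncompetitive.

Both Km and Vmax decrease by the same factor (~1.90-fold) — characteristic of uncompetitive inhibition.

uncompetitive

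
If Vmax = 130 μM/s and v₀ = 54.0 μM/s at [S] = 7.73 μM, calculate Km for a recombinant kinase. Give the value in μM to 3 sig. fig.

10.9 μM

From v = Vmax[S]/(Km+[S]), Km = [S](Vmax − v)/v.
Km = 7.73 × (130 − 54.0) / 54.0 = 587.5/54.0 = 10.9 μM.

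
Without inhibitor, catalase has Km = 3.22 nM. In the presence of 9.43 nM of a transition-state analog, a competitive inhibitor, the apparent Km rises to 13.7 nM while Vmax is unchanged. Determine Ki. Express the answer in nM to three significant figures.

Competitive: Km,app = α·Km with α = 1 + [I]/Ki.
α = Km,app/Km = 13.7/3.22 = 4.255.
Ki = [I]/(α − 1) = 9.43/3.255 = 2.90 nM.

2.90 nM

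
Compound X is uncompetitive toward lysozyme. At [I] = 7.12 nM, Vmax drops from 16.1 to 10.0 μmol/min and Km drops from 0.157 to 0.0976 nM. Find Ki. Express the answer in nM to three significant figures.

Uncompetitive: Vmax,app = Vmax/α (and Km,app = Km/α) with α = 1 + [I]/Ki.
α = Vmax/Vmax,app = 16.1/10.0 = 1.610.
Since α = 1 + [I]/Ki, [I]/Ki = 1.610 − 1 = 0.6100 and Ki = 7.12/0.6100 = 11.7 nM.

11.7 nM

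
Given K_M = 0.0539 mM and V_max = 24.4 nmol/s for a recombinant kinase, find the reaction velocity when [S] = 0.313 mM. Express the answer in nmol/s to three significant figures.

v = Vmax·[S]/(Km + [S]) = 24.4 × 0.313 / (0.0539 + 0.313)
  = 7.637 / 0.3669 = 20.8 nmol/s.

20.8 nmol/s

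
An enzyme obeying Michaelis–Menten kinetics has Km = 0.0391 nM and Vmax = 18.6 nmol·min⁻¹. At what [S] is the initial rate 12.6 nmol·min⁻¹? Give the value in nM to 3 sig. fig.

0.0821 nM

The required fractional saturation is v/Vmax = 12.6/18.6 = 0.6774.
Then [S]/(Km+[S]) = 0.6774 ⇒ [S] = 0.0391 × 0.6774/(1 − 0.6774) = 0.0821 nM.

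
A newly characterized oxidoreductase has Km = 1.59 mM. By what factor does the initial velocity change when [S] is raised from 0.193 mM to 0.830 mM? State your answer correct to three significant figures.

The fractional saturations are [S]/(Km+[S]) = 0.193/1.783 = 0.1082 and 0.830/2.420 = 0.3430.
v₂/v₁ is just their ratio: 0.3430/0.1082 = 3.17.

3.17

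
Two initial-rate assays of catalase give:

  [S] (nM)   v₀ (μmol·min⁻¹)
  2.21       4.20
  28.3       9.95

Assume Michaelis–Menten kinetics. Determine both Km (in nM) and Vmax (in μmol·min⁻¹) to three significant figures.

Km = 3.71 nM; Vmax = 11.3 μmol·min⁻¹

In reciprocal form, 1/v = (Km/Vmax)·(1/[S]) + 1/Vmax. The two points give (1/[S], 1/v) = (0.4525, 0.2381) and (0.03534, 0.1005).
Slope = (0.2381 − 0.1005)/(0.4525 − 0.03534) = 0.3298; intercept = 0.2381 − 0.3298×0.4525 = 0.08885.
Vmax = 1/intercept = 11.3 μmol·min⁻¹; Km = slope × Vmax = 0.3298 × 11.3 = 3.71 nM.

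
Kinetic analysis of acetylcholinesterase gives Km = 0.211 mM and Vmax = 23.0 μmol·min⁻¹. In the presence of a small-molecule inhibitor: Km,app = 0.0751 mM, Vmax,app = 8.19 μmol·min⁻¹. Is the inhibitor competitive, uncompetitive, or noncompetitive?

uncompetitive

Both Km and Vmax decrease by the same factor (~2.81-fold) — characteristic of uncompetitive inhibition.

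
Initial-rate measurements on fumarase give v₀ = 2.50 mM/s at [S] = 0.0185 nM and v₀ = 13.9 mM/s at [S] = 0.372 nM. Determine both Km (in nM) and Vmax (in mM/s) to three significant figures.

From v = Vmax[S]/(Km+[S]), each point gives Vmax = v(Km+[S])/[S].
Equating: 2.50(Km+0.0185)/0.0185 = 13.9(Km+0.372)/0.372.
135.1·Km + 2.50 = 37.37·Km + 13.9, so (135.1 − 37.37)·Km = 13.9 − 2.50.
Km = 11.40/97.77 = 0.117 nM; then Vmax = 2.50(0.117+0.0185)/0.0185 = 18.3 mM/s.

Km = 0.117 nM; Vmax = 18.3 mM/s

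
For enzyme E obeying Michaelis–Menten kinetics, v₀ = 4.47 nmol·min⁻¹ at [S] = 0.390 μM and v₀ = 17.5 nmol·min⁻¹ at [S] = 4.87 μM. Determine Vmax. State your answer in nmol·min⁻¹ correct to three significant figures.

In reciprocal form, 1/v = (Km/Vmax)·(1/[S]) + 1/Vmax. The two points give (1/[S], 1/v) = (2.564, 0.2237) and (0.2053, 0.05714).
Slope = (0.2237 − 0.05714)/(2.564 − 0.2053) = 0.07062; intercept = 0.2237 − 0.07062×2.564 = 0.04264.
Vmax = 1/intercept = 23.5 nmol·min⁻¹; Km = slope × Vmax = 0.07062 × 23.5 = 1.66 μM.

23.5 nmol·min⁻¹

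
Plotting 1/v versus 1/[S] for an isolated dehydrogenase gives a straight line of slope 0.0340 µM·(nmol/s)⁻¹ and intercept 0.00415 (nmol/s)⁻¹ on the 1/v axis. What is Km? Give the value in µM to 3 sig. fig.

8.19 µM

y-intercept = 1/Vmax ⇒ Vmax = 241 nmol/s; slope = Km/Vmax ⇒ Km = slope × Vmax.
Km = 0.0340 × 241 = 8.19 µM.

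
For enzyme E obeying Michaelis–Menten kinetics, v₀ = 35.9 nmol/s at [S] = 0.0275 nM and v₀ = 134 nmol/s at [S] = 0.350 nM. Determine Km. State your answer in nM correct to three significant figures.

0.106 nM

From v = Vmax[S]/(Km+[S]), each point gives Vmax = v(Km+[S])/[S].
Equating: 35.9(Km+0.0275)/0.0275 = 134(Km+0.350)/0.350.
1305·Km + 35.9 = 382.9·Km + 134, so (1305 − 382.9)·Km = 134 − 35.9.
Km = 98.10/922.6 = 0.106 nM; then Vmax = 35.9(0.106+0.0275)/0.0275 = 175 nmol/s.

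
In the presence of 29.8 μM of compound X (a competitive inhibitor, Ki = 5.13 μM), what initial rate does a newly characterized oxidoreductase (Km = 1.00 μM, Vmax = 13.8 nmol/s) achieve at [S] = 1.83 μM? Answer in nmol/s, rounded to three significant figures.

With α = 1 + [I]/Ki = 1 + 29.8/5.13 = 6.809, the competitive rate law is v = Vmax[S] / (αKm + [S]).
v = 13.8×1.83 / (6.809×1.00 + 1.83) = 25.25/8.639 = 2.92 nmol/s.

2.92 nmol/s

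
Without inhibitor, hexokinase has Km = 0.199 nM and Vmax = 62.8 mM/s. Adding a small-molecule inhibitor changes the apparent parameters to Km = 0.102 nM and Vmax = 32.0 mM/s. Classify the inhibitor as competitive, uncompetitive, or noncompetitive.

uncompetitive

Both Km and Vmax decrease by the same factor (~1.96-fold) — characteristic of uncompetitive inhibition.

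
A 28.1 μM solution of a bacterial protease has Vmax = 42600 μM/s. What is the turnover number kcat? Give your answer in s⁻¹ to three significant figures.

1520 s⁻¹

kcat = Vmax/[E]total = 42600 μM/s / 28.1 μM = 1520 s⁻¹.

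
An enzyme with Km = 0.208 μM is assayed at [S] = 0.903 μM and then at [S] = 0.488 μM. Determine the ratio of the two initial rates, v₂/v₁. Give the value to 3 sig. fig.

Since Vmax cancels, v₂/v₁ = [S]₂(Km+[S]₁) / [S]₁(Km+[S]₂).
= 0.488×(0.208+0.903) / (0.903×(0.208+0.488)) = 0.5422/0.6285 = 0.863.

0.863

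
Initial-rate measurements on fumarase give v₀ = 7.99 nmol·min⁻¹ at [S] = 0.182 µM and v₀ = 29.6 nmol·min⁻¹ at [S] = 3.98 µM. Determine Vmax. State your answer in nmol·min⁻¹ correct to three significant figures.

In reciprocal form, 1/v = (Km/Vmax)·(1/[S]) + 1/Vmax. The two points give (1/[S], 1/v) = (5.495, 0.1252) and (0.2513, 0.03378).
Slope = (0.1252 − 0.03378)/(5.495 − 0.2513) = 0.01743; intercept = 0.1252 − 0.01743×5.495 = 0.02941.
Vmax = 1/intercept = 34.0 nmol·min⁻¹; Km = slope × Vmax = 0.01743 × 34.0 = 0.593 µM.

34.0 nmol·min⁻¹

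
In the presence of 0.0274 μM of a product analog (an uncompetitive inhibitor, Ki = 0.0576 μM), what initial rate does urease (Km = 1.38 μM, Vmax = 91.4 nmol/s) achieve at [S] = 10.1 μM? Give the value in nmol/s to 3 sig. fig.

56.7 nmol/s

With α = 1 + [I]/Ki = 1 + 0.0274/0.0576 = 1.476, the uncompetitive rate law is v = (Vmax/α)·[S] / (Km/α + [S]).
v = (91.4/1.476)×10.1 / (1.38/1.476 + 10.1) = 625.6/11.04 = 56.7 nmol/s.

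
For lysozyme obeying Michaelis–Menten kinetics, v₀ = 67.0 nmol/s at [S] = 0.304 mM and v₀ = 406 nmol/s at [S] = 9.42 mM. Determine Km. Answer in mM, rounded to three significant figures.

1.91 mM

In reciprocal form, 1/v = (Km/Vmax)·(1/[S]) + 1/Vmax. The two points give (1/[S], 1/v) = (3.289, 0.01493) and (0.1062, 0.002463).
Slope = (0.01493 − 0.002463)/(3.289 − 0.1062) = 0.003915; intercept = 0.01493 − 0.003915×3.289 = 0.002047.
Vmax = 1/intercept = 488 nmol/s; Km = slope × Vmax = 0.003915 × 488 = 1.91 mM.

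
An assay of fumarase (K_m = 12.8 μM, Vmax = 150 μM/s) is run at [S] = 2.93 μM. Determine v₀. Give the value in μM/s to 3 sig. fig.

[S]/(Km+[S]) = 2.93/15.73 = 0.1863, the fractional saturation.
v = 0.1863 × Vmax = 0.1863 × 150 = 27.9 μM/s.

27.9 μM/s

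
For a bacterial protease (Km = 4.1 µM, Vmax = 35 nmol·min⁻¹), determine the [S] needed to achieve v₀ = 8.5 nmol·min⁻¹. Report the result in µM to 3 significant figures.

Rearranging v = Vmax[S]/(Km+[S]) gives [S] = Km·v/(Vmax − v).
[S] = 4.1 × 8.5 / (35 − 8.5) = 34.85/26.50 = 1.32 µM.

1.32 µM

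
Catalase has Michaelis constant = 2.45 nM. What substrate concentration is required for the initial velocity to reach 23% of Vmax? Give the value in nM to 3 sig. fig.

0.732 nM

v/Vmax = [S]/(Km+[S]) = 0.23, so [S] = Km·0.23/(1 − 0.23) = 2.45 × 0.2987.
[S] = 0.732 nM.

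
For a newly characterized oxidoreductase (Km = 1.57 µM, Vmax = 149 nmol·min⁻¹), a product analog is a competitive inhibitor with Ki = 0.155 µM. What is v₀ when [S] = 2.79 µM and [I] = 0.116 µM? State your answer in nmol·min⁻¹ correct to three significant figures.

α = 1 + [I]/Ki = 1 + 0.116/0.155 = 1.748.
For a competitive inhibitor, Vmax is unchanged and the apparent Km becomes α·Km: Km,app = 2.74 µM, Vmax,app = 149 nmol·min⁻¹.
v = Vmax,app·[S]/(Km,app + [S]) = 149 × 2.79/(2.74 + 2.79) = 75.1 nmol·min⁻¹.

75.1 nmol·min⁻¹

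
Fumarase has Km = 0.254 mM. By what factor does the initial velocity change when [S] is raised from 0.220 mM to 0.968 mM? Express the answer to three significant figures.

1.71

Since Vmax cancels, v₂/v₁ = [S]₂(Km+[S]₁) / [S]₁(Km+[S]₂).
= 0.968×(0.254+0.220) / (0.220×(0.254+0.968)) = 0.4588/0.2688 = 1.71.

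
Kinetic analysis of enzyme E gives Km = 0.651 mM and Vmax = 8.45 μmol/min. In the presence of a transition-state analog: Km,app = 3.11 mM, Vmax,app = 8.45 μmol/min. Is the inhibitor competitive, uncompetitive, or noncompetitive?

Km increases (0.651 → 3.11 mM) while Vmax is unchanged — the hallmark of competitive inhibition.

competitive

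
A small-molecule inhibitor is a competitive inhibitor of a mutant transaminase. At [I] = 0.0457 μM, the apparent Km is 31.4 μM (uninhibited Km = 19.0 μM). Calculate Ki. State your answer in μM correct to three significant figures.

0.0700 μM

Competitive: Km,app = α·Km with α = 1 + [I]/Ki.
α = Km,app/Km = 31.4/19.0 = 1.653.
Ki = [I]/(α − 1) = 0.0457/0.6526 = 0.0700 μM.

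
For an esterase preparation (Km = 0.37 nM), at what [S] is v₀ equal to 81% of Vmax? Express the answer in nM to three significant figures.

v/Vmax = [S]/(Km+[S]) = 0.81, so [S] = Km·0.81/(1 − 0.81) = 0.37 × 4.263.
[S] = 1.58 nM.

1.58 nM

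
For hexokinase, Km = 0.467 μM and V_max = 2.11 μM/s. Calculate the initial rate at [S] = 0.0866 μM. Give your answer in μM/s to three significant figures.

[S]/(Km+[S]) = 0.0866/0.5536 = 0.1564, the fractional saturation.
v = 0.1564 × Vmax = 0.1564 × 2.11 = 0.330 μM/s.

0.330 μM/s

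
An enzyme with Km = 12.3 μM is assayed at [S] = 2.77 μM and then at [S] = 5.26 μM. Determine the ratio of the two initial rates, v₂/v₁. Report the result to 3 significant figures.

Since Vmax cancels, v₂/v₁ = [S]₂(Km+[S]₁) / [S]₁(Km+[S]₂).
= 5.26×(12.3+2.77) / (2.77×(12.3+5.26)) = 79.27/48.64 = 1.63.

1.63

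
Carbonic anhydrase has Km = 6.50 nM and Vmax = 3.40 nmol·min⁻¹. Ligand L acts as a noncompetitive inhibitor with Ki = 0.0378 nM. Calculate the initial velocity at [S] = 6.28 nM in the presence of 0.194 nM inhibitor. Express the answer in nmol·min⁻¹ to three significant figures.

0.272 nmol·min⁻¹

α = 1 + [I]/Ki = 1 + 0.194/0.0378 = 6.132.
For a noncompetitive inhibitor, Vmax is reduced to Vmax/α while Km is unchanged: Km,app = 6.50 nM, Vmax,app = 0.554 nmol·min⁻¹.
v = Vmax,app·[S]/(Km,app + [S]) = 0.554 × 6.28/(6.50 + 6.28) = 0.272 nmol·min⁻¹.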